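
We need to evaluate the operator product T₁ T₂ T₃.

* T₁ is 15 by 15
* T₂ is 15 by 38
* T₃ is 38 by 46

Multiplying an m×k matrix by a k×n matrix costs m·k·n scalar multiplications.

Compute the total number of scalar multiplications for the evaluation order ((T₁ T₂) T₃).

(T₁ T₂): 15×15 by 15×38 → 15×38, cost 15·15·38 = 8550
((T₁ T₂) T₃): 15×38 by 38×46 → 15×46, cost 15·38·46 = 26220; cumulative 34770
Total: 34770 scalar multiplications.

34770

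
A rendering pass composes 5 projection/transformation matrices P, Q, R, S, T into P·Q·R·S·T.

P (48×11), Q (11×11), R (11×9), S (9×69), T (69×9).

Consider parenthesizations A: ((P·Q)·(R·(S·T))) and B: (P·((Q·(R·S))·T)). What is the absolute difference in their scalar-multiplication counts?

Order A = ((P·Q)·(R·(S·T))): (P·Q): 48×11 by 11×11 → 48×11, cost 48·11·11 = 5808; (S·T): 9×69 by 69×9 → 9×9, cost 9·69·9 = 5589; (R·(S·T)): 11×9 by 9×9 → 11×9, cost 11·9·9 = 891; cumulative 6480; ((P·Q)·(R·(S·T))): 48×11 by 11×9 → 48×9, cost 48·11·9 = 4752; cumulative 17040. Total 17040.
Order B = (P·((Q·(R·S))·T)): (R·S): 11×9 by 9×69 → 11×69, cost 11·9·69 = 6831; (Q·(R·S)): 11×11 by 11×69 → 11×69, cost 11·11·69 = 8349; cumulative 15180; ((Q·(R·S))·T): 11×69 by 69×9 → 11×9, cost 11·69·9 = 6831; cumulative 22011; (P·((Q·(R·S))·T)): 48×11 by 11×9 → 48×9, cost 48·11·9 = 4752; cumulative 26763. Total 26763.
Difference: |17040 − 26763| = 9723.

9723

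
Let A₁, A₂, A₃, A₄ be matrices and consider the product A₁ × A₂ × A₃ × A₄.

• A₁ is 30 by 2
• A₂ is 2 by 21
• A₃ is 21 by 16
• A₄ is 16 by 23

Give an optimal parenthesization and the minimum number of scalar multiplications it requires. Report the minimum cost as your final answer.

2788

Adjacent pairs: A₁A₂ = 30·2·21 = 1260; A₂A₃ = 2·21·16 = 672; A₃A₄ = 21·16·23 = 7728.
Length 3: A₁..A₃: k=1: 0+672+30·2·16=1632; k=2: 1260+0+30·21·16=11340 → min 1632 | A₂..A₄: k=2: 0+7728+2·21·23=8694; k=3: 672+0+2·16·23=1408 → min 1408.
Length 4: A₁..A₄: k=1: 0+1408+30·2·23=2788; k=2: 1260+7728+30·21·23=23478; k=3: 1632+0+30·16·23=12672 → min 2788.
Optimal parenthesization: (A₁ × ((A₂ × A₃) × A₄)) with cost 2788.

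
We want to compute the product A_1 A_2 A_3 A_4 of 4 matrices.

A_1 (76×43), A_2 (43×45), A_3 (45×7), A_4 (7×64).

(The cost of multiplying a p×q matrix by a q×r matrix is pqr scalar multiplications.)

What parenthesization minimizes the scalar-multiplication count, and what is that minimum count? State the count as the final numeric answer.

70469

Adjacent pairs: A_1A_2 = 76·43·45 = 147060; A_2A_3 = 43·45·7 = 13545; A_3A_4 = 45·7·64 = 20160.
Length 3: A_1..A_3: k=1: 0+13545+76·43·7=36421; k=2: 147060+0+76·45·7=171000 → min 36421 | A_2..A_4: k=2: 0+20160+43·45·64=144000; k=3: 13545+0+43·7·64=32809 → min 32809.
Length 4: A_1..A_4: k=1: 0+32809+76·43·64=241961; k=2: 147060+20160+76·45·64=386100; k=3: 36421+0+76·7·64=70469 → min 70469.
Optimal parenthesization: ((A_1 (A_2 A_3)) A_4) with cost 70469.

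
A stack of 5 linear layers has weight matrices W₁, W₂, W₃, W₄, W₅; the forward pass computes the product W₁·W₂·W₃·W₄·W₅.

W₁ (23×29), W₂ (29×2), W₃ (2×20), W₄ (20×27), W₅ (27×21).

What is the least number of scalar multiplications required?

4514

Adjacent pairs: W₁W₂ = 23·29·2 = 1334; W₂W₃ = 29·2·20 = 1160; W₃W₄ = 2·20·27 = 1080; W₄W₅ = 20·27·21 = 11340.
Length 3: W₁..W₃: k=1: 0+1160+23·29·20=14500; k=2: 1334+0+23·2·20=2254 → min 2254 | W₂..W₄: k=2: 0+1080+29·2·27=2646; k=3: 1160+0+29·20·27=16820 → min 2646 | W₃..W₅: k=3: 0+11340+2·20·21=12180; k=4: 1080+0+2·27·21=2214 → min 2214.
Length 4: W₁..W₄: k=1: 0+2646+23·29·27=20655; k=2: 1334+1080+23·2·27=3656; k=3: 2254+0+23·20·27=14674 → min 3656 | W₂..W₅: k=2: 0+2214+29·2·21=3432; k=3: 1160+11340+29·20·21=24680; k=4: 2646+0+29·27·21=19089 → min 3432.
Length 5: W₁..W₅: k=1: 0+3432+23·29·21=17439; k=2: 1334+2214+23·2·21=4514; k=3: 2254+11340+23·20·21=23254; k=4: 3656+0+23·27·21=16697 → min 4514.
Optimal order: ((W₁·W₂)·((W₃·W₄)·W₅)) with cost 4514.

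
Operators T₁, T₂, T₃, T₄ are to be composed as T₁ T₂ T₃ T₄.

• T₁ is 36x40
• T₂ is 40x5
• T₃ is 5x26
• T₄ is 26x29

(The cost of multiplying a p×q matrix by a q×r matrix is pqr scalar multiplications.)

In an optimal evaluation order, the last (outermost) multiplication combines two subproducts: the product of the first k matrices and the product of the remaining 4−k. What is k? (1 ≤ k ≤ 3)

Adjacent pairs: T₁T₂ = 36·40·5 = 7200; T₂T₃ = 40·5·26 = 5200; T₃T₄ = 5·26·29 = 3770.
Length 3: T₁..T₃: k=1: 0+5200+36·40·26=42640; k=2: 7200+0+36·5·26=11880 → min 11880 | T₂..T₄: k=2: 0+3770+40·5·29=9570; k=3: 5200+0+40·26·29=35360 → min 9570.
Top-level splits: k=1: (T₁..T₁)·(T₂..T₄) → 0+9570+36·40·29 = 51330; k=2: (T₁..T₂)·(T₃..T₄) → 7200+3770+36·5·29 = 16190; k=3: (T₁..T₃)·(T₄..T₄) → 11880+0+36·26·29 = 39024.
Best split is after T₂, i.e. k = 2.

2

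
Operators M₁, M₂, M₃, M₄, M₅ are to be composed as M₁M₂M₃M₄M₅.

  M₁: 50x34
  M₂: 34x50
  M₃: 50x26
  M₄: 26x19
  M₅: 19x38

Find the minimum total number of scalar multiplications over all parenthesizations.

125400

Adjacent pairs: M₁M₂ = 50·34·50 = 85000; M₂M₃ = 34·50·26 = 44200; M₃M₄ = 50·26·19 = 24700; M₄M₅ = 26·19·38 = 18772.
Length 3: M₁..M₃: k=1: 0+44200+50·34·26=88400; k=2: 85000+0+50·50·26=150000 → min 88400 | M₂..M₄: k=2: 0+24700+34·50·19=57000; k=3: 44200+0+34·26·19=60996 → min 57000 | M₃..M₅: k=3: 0+18772+50·26·38=68172; k=4: 24700+0+50·19·38=60800 → min 60800.
Length 4: M₁..M₄: k=1: 0+57000+50·34·19=89300; k=2: 85000+24700+50·50·19=157200; k=3: 88400+0+50·26·19=113100 → min 89300 | M₂..M₅: k=2: 0+60800+34·50·38=125400; k=3: 44200+18772+34·26·38=96564; k=4: 57000+0+34·19·38=81548 → min 81548.
Length 5: M₁..M₅: k=1: 0+81548+50·34·38=146148; k=2: 85000+60800+50·50·38=240800; k=3: 88400+18772+50·26·38=156572; k=4: 89300+0+50·19·38=125400 → min 125400.
Optimal order: ((M₁(M₂(M₃M₄)))M₅) with cost 125400.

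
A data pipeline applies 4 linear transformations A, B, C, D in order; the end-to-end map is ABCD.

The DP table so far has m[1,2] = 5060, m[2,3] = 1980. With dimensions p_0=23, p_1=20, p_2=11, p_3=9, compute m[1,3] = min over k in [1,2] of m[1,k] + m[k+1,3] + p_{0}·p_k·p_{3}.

6120

m[1,3] = min over k∈[1,2] of m[1,k]+m[k+1,3]+p_{0}·p_k·p_{3}.
k=1: 0 + 1980 + 23·20·9 = 6120; k=2: 5060 + 0 + 23·11·9 = 7337.
Minimum: 6120 at k=1.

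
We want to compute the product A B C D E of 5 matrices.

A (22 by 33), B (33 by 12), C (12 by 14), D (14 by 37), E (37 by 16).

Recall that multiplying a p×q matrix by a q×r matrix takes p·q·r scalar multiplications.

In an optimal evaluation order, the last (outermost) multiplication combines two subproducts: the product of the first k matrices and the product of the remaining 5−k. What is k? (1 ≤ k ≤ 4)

2

Adjacent pairs: AB = 22·33·12 = 8712; BC = 33·12·14 = 5544; CD = 12·14·37 = 6216; DE = 14·37·16 = 8288.
Length 3: A..C: k=1: 0+5544+22·33·14=15708; k=2: 8712+0+22·12·14=12408 → min 12408 | B..D: k=2: 0+6216+33·12·37=20868; k=3: 5544+0+33·14·37=22638 → min 20868 | C..E: k=3: 0+8288+12·14·16=10976; k=4: 6216+0+12·37·16=13320 → min 10976.
Length 4: A..D: k=1: 0+20868+22·33·37=47730; k=2: 8712+6216+22·12·37=24696; k=3: 12408+0+22·14·37=23804 → min 23804 | B..E: k=2: 0+10976+33·12·16=17312; k=3: 5544+8288+33·14·16=21224; k=4: 20868+0+33·37·16=40404 → min 17312.
Top-level splits: k=1: (A..A)·(B..E) → 0+17312+22·33·16 = 28928; k=2: (A..B)·(C..E) → 8712+10976+22·12·16 = 23912; k=3: (A..C)·(D..E) → 12408+8288+22·14·16 = 25624; k=4: (A..D)·(E..E) → 23804+0+22·37·16 = 36828.
Best split is after B, i.e. k = 2.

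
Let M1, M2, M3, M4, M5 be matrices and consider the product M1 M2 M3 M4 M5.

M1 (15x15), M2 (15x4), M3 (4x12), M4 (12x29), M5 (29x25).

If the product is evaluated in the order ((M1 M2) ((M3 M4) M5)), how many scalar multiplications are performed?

6692

(M1 M2): 15×15 by 15×4 → 15×4, cost 15·15·4 = 900
(M3 M4): 4×12 by 12×29 → 4×29, cost 4·12·29 = 1392
((M3 M4) M5): 4×29 by 29×25 → 4×25, cost 4·29·25 = 2900; cumulative 4292
((M1 M2) ((M3 M4) M5)): 15×4 by 4×25 → 15×25, cost 15·4·25 = 1500; cumulative 6692
Total: 6692 scalar multiplications.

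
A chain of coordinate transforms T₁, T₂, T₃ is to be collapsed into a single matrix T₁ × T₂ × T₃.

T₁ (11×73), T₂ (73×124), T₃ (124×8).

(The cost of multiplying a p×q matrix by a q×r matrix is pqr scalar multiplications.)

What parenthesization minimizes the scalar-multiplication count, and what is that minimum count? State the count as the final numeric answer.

(T₁ × (T₂ × T₃)): cost 78840.
((T₁ × T₂) × T₃): cost 110484.
Optimal: (T₁ × (T₂ × T₃)) with cost 78840.

78840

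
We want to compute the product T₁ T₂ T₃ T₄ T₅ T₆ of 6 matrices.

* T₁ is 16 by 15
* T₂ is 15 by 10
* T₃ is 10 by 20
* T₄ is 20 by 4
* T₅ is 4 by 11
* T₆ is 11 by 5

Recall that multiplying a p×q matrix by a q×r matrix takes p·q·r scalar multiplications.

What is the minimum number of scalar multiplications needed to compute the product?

2900

Adjacent pairs: T₁T₂ = 16·15·10 = 2400; T₂T₃ = 15·10·20 = 3000; T₃T₄ = 10·20·4 = 800; T₄T₅ = 20·4·11 = 880; T₅T₆ = 4·11·5 = 220.
Length 3: T₁..T₃: k=1: 0+3000+16·15·20=7800; k=2: 2400+0+16·10·20=5600 → min 5600 | T₂..T₄: k=2: 0+800+15·10·4=1400; k=3: 3000+0+15·20·4=4200 → min 1400 | T₃..T₅: k=3: 0+880+10·20·11=3080; k=4: 800+0+10·4·11=1240 → min 1240 | T₄..T₆: k=4: 0+220+20·4·5=620; k=5: 880+0+20·11·5=1980 → min 620.
Length 4: T₁..T₄: k=1: 0+1400+16·15·4=2360; k=2: 2400+800+16·10·4=3840; k=3: 5600+0+16·20·4=6880 → min 2360 | T₂..T₅: k=2: 0+1240+15·10·11=2890; k=3: 3000+880+15·20·11=7180; k=4: 1400+0+15·4·11=2060 → min 2060 | T₃..T₆: k=3: 0+620+10·20·5=1620; k=4: 800+220+10·4·5=1220; k=5: 1240+0+10·11·5=1790 → min 1220.
Length 5: T₁..T₅: k=1: 0+2060+16·15·11=4700; k=2: 2400+1240+16·10·11=5400; k=3: 5600+880+16·20·11=10000; k=4: 2360+0+16·4·11=3064 → min 3064 | T₂..T₆: k=2: 0+1220+15·10·5=1970; k=3: 3000+620+15·20·5=5120; k=4: 1400+220+15·4·5=1920; k=5: 2060+0+15·11·5=2885 → min 1920.
Length 6: T₁..T₆: k=1: 0+1920+16·15·5=3120; k=2: 2400+1220+16·10·5=4420; k=3: 5600+620+16·20·5=7820; k=4: 2360+220+16·4·5=2900; k=5: 3064+0+16·11·5=3944 → min 2900.
Optimal order: ((T₁ (T₂ (T₃ T₄))) (T₅ T₆)) with cost 2900.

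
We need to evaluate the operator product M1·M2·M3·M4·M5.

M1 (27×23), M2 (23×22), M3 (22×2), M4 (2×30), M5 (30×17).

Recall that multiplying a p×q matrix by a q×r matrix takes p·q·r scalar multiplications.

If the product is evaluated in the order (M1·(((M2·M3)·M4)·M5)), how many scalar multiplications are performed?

24679

(M2·M3): 23×22 by 22×2 → 23×2, cost 23·22·2 = 1012
((M2·M3)·M4): 23×2 by 2×30 → 23×30, cost 23·2·30 = 1380; cumulative 2392
(((M2·M3)·M4)·M5): 23×30 by 30×17 → 23×17, cost 23·30·17 = 11730; cumulative 14122
(M1·(((M2·M3)·M4)·M5)): 27×23 by 23×17 → 27×17, cost 27·23·17 = 10557; cumulative 24679
Total: 24679 scalar multiplications.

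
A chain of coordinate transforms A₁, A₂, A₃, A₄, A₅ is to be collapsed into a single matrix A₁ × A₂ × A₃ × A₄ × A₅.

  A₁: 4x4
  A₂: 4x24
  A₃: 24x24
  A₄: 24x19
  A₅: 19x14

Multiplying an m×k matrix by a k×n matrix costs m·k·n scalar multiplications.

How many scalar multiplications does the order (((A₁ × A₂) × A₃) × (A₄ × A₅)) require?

10416

(A₁ × A₂): 4×4 by 4×24 → 4×24, cost 4·4·24 = 384
((A₁ × A₂) × A₃): 4×24 by 24×24 → 4×24, cost 4·24·24 = 2304; cumulative 2688
(A₄ × A₅): 24×19 by 19×14 → 24×14, cost 24·19·14 = 6384
(((A₁ × A₂) × A₃) × (A₄ × A₅)): 4×24 by 24×14 → 4×14, cost 4·24·14 = 1344; cumulative 10416
Total: 10416 scalar multiplications.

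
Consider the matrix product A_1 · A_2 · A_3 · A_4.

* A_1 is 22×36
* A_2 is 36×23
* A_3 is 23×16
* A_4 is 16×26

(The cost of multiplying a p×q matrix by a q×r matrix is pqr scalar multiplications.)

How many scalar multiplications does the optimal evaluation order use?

35072

Adjacent pairs: A_1A_2 = 22·36·23 = 18216; A_2A_3 = 36·23·16 = 13248; A_3A_4 = 23·16·26 = 9568.
Length 3: A_1..A_3: k=1: 0+13248+22·36·16=25920; k=2: 18216+0+22·23·16=26312 → min 25920 | A_2..A_4: k=2: 0+9568+36·23·26=31096; k=3: 13248+0+36·16·26=28224 → min 28224.
Length 4: A_1..A_4: k=1: 0+28224+22·36·26=48816; k=2: 18216+9568+22·23·26=40940; k=3: 25920+0+22·16·26=35072 → min 35072.
Optimal order: ((A_1 · (A_2 · A_3)) · A_4) with cost 35072.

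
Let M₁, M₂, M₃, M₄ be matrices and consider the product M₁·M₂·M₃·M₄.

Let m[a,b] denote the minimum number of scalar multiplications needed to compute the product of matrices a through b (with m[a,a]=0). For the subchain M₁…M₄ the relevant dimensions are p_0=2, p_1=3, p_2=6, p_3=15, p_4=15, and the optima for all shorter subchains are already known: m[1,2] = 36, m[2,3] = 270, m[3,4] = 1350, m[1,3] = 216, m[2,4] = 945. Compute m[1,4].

m[1,4] = min over k∈[1,3] of m[1,k]+m[k+1,4]+p_{0}·p_k·p_{4}.
k=1: 0 + 945 + 2·3·15 = 1035; k=2: 36 + 1350 + 2·6·15 = 1566; k=3: 216 + 0 + 2·15·15 = 666.
Minimum: 666 at k=3.

666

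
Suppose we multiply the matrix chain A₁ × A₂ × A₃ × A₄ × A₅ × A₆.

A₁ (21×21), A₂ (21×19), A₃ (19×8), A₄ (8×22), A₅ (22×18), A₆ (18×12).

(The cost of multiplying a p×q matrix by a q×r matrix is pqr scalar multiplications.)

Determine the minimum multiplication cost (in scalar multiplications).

Adjacent pairs: A₁A₂ = 21·21·19 = 8379; A₂A₃ = 21·19·8 = 3192; A₃A₄ = 19·8·22 = 3344; A₄A₅ = 8·22·18 = 3168; A₅A₆ = 22·18·12 = 4752.
Length 3: A₁..A₃: k=1: 0+3192+21·21·8=6720; k=2: 8379+0+21·19·8=11571 → min 6720 | A₂..A₄: k=2: 0+3344+21·19·22=12122; k=3: 3192+0+21·8·22=6888 → min 6888 | A₃..A₅: k=3: 0+3168+19·8·18=5904; k=4: 3344+0+19·22·18=10868 → min 5904 | A₄..A₆: k=4: 0+4752+8·22·12=6864; k=5: 3168+0+8·18·12=4896 → min 4896.
Length 4: A₁..A₄: k=1: 0+6888+21·21·22=16590; k=2: 8379+3344+21·19·22=20501; k=3: 6720+0+21·8·22=10416 → min 10416 | A₂..A₅: k=2: 0+5904+21·19·18=13086; k=3: 3192+3168+21·8·18=9384; k=4: 6888+0+21·22·18=15204 → min 9384 | A₃..A₆: k=3: 0+4896+19·8·12=6720; k=4: 3344+4752+19·22·12=13112; k=5: 5904+0+19·18·12=10008 → min 6720.
Length 5: A₁..A₅: k=1: 0+9384+21·21·18=17322; k=2: 8379+5904+21·19·18=21465; k=3: 6720+3168+21·8·18=12912; k=4: 10416+0+21·22·18=18732 → min 12912 | A₂..A₆: k=2: 0+6720+21·19·12=11508; k=3: 3192+4896+21·8·12=10104; k=4: 6888+4752+21·22·12=17184; k=5: 9384+0+21·18·12=13920 → min 10104.
Length 6: A₁..A₆: k=1: 0+10104+21·21·12=15396; k=2: 8379+6720+21·19·12=19887; k=3: 6720+4896+21·8·12=13632; k=4: 10416+4752+21·22·12=20712; k=5: 12912+0+21·18·12=17448 → min 13632.
Optimal order: ((A₁ × (A₂ × A₃)) × ((A₄ × A₅) × A₆)) with cost 13632.

13632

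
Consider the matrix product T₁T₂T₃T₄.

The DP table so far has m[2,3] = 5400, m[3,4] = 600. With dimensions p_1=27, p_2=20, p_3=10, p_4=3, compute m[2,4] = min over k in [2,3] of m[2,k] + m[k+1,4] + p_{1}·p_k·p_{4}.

2220

m[2,4] = min over k∈[2,3] of m[2,k]+m[k+1,4]+p_{1}·p_k·p_{4}.
k=2: 0 + 600 + 27·20·3 = 2220; k=3: 5400 + 0 + 27·10·3 = 6210.
Minimum: 2220 at k=2.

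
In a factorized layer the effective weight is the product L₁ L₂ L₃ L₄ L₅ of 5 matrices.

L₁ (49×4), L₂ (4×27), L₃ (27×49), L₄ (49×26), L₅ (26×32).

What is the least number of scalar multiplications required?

Adjacent pairs: L₁L₂ = 49·4·27 = 5292; L₂L₃ = 4·27·49 = 5292; L₃L₄ = 27·49·26 = 34398; L₄L₅ = 49·26·32 = 40768.
Length 3: L₁..L₃: k=1: 0+5292+49·4·49=14896; k=2: 5292+0+49·27·49=70119 → min 14896 | L₂..L₄: k=2: 0+34398+4·27·26=37206; k=3: 5292+0+4·49·26=10388 → min 10388 | L₃..L₅: k=3: 0+40768+27·49·32=83104; k=4: 34398+0+27·26·32=56862 → min 56862.
Length 4: L₁..L₄: k=1: 0+10388+49·4·26=15484; k=2: 5292+34398+49·27·26=74088; k=3: 14896+0+49·49·26=77322 → min 15484 | L₂..L₅: k=2: 0+56862+4·27·32=60318; k=3: 5292+40768+4·49·32=52332; k=4: 10388+0+4·26·32=13716 → min 13716.
Length 5: L₁..L₅: k=1: 0+13716+49·4·32=19988; k=2: 5292+56862+49·27·32=104490; k=3: 14896+40768+49·49·32=132496; k=4: 15484+0+49·26·32=56252 → min 19988.
Optimal order: (L₁ (((L₂ L₃) L₄) L₅)) with cost 19988.

19988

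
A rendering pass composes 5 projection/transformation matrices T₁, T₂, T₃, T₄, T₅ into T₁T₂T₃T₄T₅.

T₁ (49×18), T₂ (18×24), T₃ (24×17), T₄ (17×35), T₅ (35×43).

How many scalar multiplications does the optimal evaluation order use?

Adjacent pairs: T₁T₂ = 49·18·24 = 21168; T₂T₃ = 18·24·17 = 7344; T₃T₄ = 24·17·35 = 14280; T₄T₅ = 17·35·43 = 25585.
Length 3: T₁..T₃: k=1: 0+7344+49·18·17=22338; k=2: 21168+0+49·24·17=41160 → min 22338 | T₂..T₄: k=2: 0+14280+18·24·35=29400; k=3: 7344+0+18·17·35=18054 → min 18054 | T₃..T₅: k=3: 0+25585+24·17·43=43129; k=4: 14280+0+24·35·43=50400 → min 43129.
Length 4: T₁..T₄: k=1: 0+18054+49·18·35=48924; k=2: 21168+14280+49·24·35=76608; k=3: 22338+0+49·17·35=51493 → min 48924 | T₂..T₅: k=2: 0+43129+18·24·43=61705; k=3: 7344+25585+18·17·43=46087; k=4: 18054+0+18·35·43=45144 → min 45144.
Length 5: T₁..T₅: k=1: 0+45144+49·18·43=83070; k=2: 21168+43129+49·24·43=114865; k=3: 22338+25585+49·17·43=83742; k=4: 48924+0+49·35·43=122669 → min 83070.
Optimal order: (T₁(((T₂T₃)T₄)T₅)) with cost 83070.

83070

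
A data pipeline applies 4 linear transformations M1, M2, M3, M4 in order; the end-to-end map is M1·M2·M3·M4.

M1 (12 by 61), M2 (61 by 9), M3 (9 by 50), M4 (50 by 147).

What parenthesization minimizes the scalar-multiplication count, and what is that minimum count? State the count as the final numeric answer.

Adjacent pairs: M1M2 = 12·61·9 = 6588; M2M3 = 61·9·50 = 27450; M3M4 = 9·50·147 = 66150.
Length 3: M1..M3: k=1: 0+27450+12·61·50=64050; k=2: 6588+0+12·9·50=11988 → min 11988 | M2..M4: k=2: 0+66150+61·9·147=146853; k=3: 27450+0+61·50·147=475800 → min 146853.
Length 4: M1..M4: k=1: 0+146853+12·61·147=254457; k=2: 6588+66150+12·9·147=88614; k=3: 11988+0+12·50·147=100188 → min 88614.
Optimal parenthesization: ((M1·M2)·(M3·M4)) with cost 88614.

88614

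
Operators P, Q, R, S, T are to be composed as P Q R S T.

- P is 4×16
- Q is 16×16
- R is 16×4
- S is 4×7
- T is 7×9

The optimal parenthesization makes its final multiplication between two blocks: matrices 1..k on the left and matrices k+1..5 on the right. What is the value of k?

4

Adjacent pairs: PQ = 4·16·16 = 1024; QR = 16·16·4 = 1024; RS = 16·4·7 = 448; ST = 4·7·9 = 252.
Length 3: P..R: k=1: 0+1024+4·16·4=1280; k=2: 1024+0+4·16·4=1280 → min 1280 | Q..S: k=2: 0+448+16·16·7=2240; k=3: 1024+0+16·4·7=1472 → min 1472 | R..T: k=3: 0+252+16·4·9=828; k=4: 448+0+16·7·9=1456 → min 828.
Length 4: P..S: k=1: 0+1472+4·16·7=1920; k=2: 1024+448+4·16·7=1920; k=3: 1280+0+4·4·7=1392 → min 1392 | Q..T: k=2: 0+828+16·16·9=3132; k=3: 1024+252+16·4·9=1852; k=4: 1472+0+16·7·9=2480 → min 1852.
Top-level splits: k=1: (P..P)·(Q..T) → 0+1852+4·16·9 = 2428; k=2: (P..Q)·(R..T) → 1024+828+4·16·9 = 2428; k=3: (P..R)·(S..T) → 1280+252+4·4·9 = 1676; k=4: (P..S)·(T..T) → 1392+0+4·7·9 = 1644.
Best split is after S, i.e. k = 4.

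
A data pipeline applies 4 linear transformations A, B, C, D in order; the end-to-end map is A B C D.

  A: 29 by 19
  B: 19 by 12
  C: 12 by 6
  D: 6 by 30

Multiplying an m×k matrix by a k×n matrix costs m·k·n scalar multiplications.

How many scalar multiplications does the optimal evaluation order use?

9894

Adjacent pairs: AB = 29·19·12 = 6612; BC = 19·12·6 = 1368; CD = 12·6·30 = 2160.
Length 3: A..C: k=1: 0+1368+29·19·6=4674; k=2: 6612+0+29·12·6=8700 → min 4674 | B..D: k=2: 0+2160+19·12·30=9000; k=3: 1368+0+19·6·30=4788 → min 4788.
Length 4: A..D: k=1: 0+4788+29·19·30=21318; k=2: 6612+2160+29·12·30=19212; k=3: 4674+0+29·6·30=9894 → min 9894.
Optimal order: ((A (B C)) D) with cost 9894.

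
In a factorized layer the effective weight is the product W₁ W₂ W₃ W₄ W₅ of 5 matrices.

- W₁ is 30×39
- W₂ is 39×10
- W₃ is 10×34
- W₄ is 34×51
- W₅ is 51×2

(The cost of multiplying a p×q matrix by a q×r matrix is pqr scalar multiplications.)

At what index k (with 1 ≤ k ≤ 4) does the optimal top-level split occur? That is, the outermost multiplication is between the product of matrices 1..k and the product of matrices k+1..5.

Adjacent pairs: W₁W₂ = 30·39·10 = 11700; W₂W₃ = 39·10·34 = 13260; W₃W₄ = 10·34·51 = 17340; W₄W₅ = 34·51·2 = 3468.
Length 3: W₁..W₃: k=1: 0+13260+30·39·34=53040; k=2: 11700+0+30·10·34=21900 → min 21900 | W₂..W₄: k=2: 0+17340+39·10·51=37230; k=3: 13260+0+39·34·51=80886 → min 37230 | W₃..W₅: k=3: 0+3468+10·34·2=4148; k=4: 17340+0+10·51·2=18360 → min 4148.
Length 4: W₁..W₄: k=1: 0+37230+30·39·51=96900; k=2: 11700+17340+30·10·51=44340; k=3: 21900+0+30·34·51=73920 → min 44340 | W₂..W₅: k=2: 0+4148+39·10·2=4928; k=3: 13260+3468+39·34·2=19380; k=4: 37230+0+39·51·2=41208 → min 4928.
Top-level splits: k=1: (W₁..W₁)·(W₂..W₅) → 0+4928+30·39·2 = 7268; k=2: (W₁..W₂)·(W₃..W₅) → 11700+4148+30·10·2 = 16448; k=3: (W₁..W₃)·(W₄..W₅) → 21900+3468+30·34·2 = 27408; k=4: (W₁..W₄)·(W₅..W₅) → 44340+0+30·51·2 = 47400.
Best split is after W₁, i.e. k = 1.

1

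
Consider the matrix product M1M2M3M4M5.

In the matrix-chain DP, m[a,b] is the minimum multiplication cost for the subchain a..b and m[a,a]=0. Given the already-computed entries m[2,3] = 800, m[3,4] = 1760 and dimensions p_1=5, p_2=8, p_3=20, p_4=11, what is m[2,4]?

m[2,4] = min over k∈[2,3] of m[2,k]+m[k+1,4]+p_{1}·p_k·p_{4}.
k=2: 0 + 1760 + 5·8·11 = 2200; k=3: 800 + 0 + 5·20·11 = 1900.
Minimum: 1900 at k=3.

1900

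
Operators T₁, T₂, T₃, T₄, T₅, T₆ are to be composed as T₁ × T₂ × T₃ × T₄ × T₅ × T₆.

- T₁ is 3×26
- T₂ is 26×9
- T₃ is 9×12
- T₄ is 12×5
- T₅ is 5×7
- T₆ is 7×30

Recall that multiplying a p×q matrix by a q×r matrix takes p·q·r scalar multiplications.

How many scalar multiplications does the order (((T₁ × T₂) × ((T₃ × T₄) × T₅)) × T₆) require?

2376

(T₁ × T₂): 3×26 by 26×9 → 3×9, cost 3·26·9 = 702
(T₃ × T₄): 9×12 by 12×5 → 9×5, cost 9·12·5 = 540
((T₃ × T₄) × T₅): 9×5 by 5×7 → 9×7, cost 9·5·7 = 315; cumulative 855
((T₁ × T₂) × ((T₃ × T₄) × T₅)): 3×9 by 9×7 → 3×7, cost 3·9·7 = 189; cumulative 1746
(((T₁ × T₂) × ((T₃ × T₄) × T₅)) × T₆): 3×7 by 7×30 → 3×30, cost 3·7·30 = 630; cumulative 2376
Total: 2376 scalar multiplications.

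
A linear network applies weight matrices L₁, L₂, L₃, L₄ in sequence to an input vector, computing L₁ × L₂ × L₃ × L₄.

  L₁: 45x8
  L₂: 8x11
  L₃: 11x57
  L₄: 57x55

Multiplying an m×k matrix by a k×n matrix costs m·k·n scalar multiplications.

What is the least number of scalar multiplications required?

Adjacent pairs: L₁L₂ = 45·8·11 = 3960; L₂L₃ = 8·11·57 = 5016; L₃L₄ = 11·57·55 = 34485.
Length 3: L₁..L₃: k=1: 0+5016+45·8·57=25536; k=2: 3960+0+45·11·57=32175 → min 25536 | L₂..L₄: k=2: 0+34485+8·11·55=39325; k=3: 5016+0+8·57·55=30096 → min 30096.
Length 4: L₁..L₄: k=1: 0+30096+45·8·55=49896; k=2: 3960+34485+45·11·55=65670; k=3: 25536+0+45·57·55=166611 → min 49896.
Optimal order: (L₁ × ((L₂ × L₃) × L₄)) with cost 49896.

49896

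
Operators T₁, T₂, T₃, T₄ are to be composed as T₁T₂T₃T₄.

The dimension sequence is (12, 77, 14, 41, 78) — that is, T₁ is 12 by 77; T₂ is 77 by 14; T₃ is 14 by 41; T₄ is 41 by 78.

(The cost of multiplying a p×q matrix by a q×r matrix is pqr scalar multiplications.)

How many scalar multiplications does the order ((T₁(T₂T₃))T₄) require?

120458

(T₂T₃): 77×14 by 14×41 → 77×41, cost 77·14·41 = 44198
(T₁(T₂T₃)): 12×77 by 77×41 → 12×41, cost 12·77·41 = 37884; cumulative 82082
((T₁(T₂T₃))T₄): 12×41 by 41×78 → 12×78, cost 12·41·78 = 38376; cumulative 120458
Total: 120458 scalar multiplications.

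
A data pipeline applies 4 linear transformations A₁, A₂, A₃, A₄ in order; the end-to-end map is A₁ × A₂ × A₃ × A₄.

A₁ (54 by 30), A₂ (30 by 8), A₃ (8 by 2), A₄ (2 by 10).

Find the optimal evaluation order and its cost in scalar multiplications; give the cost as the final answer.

4800

Adjacent pairs: A₁A₂ = 54·30·8 = 12960; A₂A₃ = 30·8·2 = 480; A₃A₄ = 8·2·10 = 160.
Length 3: A₁..A₃: k=1: 0+480+54·30·2=3720; k=2: 12960+0+54·8·2=13824 → min 3720 | A₂..A₄: k=2: 0+160+30·8·10=2560; k=3: 480+0+30·2·10=1080 → min 1080.
Length 4: A₁..A₄: k=1: 0+1080+54·30·10=17280; k=2: 12960+160+54·8·10=17440; k=3: 3720+0+54·2·10=4800 → min 4800.
Optimal parenthesization: ((A₁ × (A₂ × A₃)) × A₄) with cost 4800.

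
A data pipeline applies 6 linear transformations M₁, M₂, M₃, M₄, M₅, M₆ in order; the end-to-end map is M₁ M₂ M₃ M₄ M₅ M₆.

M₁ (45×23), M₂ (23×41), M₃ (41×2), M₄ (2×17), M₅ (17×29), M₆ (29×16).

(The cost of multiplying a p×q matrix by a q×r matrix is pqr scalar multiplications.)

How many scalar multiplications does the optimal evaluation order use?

Adjacent pairs: M₁M₂ = 45·23·41 = 42435; M₂M₃ = 23·41·2 = 1886; M₃M₄ = 41·2·17 = 1394; M₄M₅ = 2·17·29 = 986; M₅M₆ = 17·29·16 = 7888.
Length 3: M₁..M₃: k=1: 0+1886+45·23·2=3956; k=2: 42435+0+45·41·2=46125 → min 3956 | M₂..M₄: k=2: 0+1394+23·41·17=17425; k=3: 1886+0+23·2·17=2668 → min 2668 | M₃..M₅: k=3: 0+986+41·2·29=3364; k=4: 1394+0+41·17·29=21607 → min 3364 | M₄..M₆: k=4: 0+7888+2·17·16=8432; k=5: 986+0+2·29·16=1914 → min 1914.
Length 4: M₁..M₄: k=1: 0+2668+45·23·17=20263; k=2: 42435+1394+45·41·17=75194; k=3: 3956+0+45·2·17=5486 → min 5486 | M₂..M₅: k=2: 0+3364+23·41·29=30711; k=3: 1886+986+23·2·29=4206; k=4: 2668+0+23·17·29=14007 → min 4206 | M₃..M₆: k=3: 0+1914+41·2·16=3226; k=4: 1394+7888+41·17·16=20434; k=5: 3364+0+41·29·16=22388 → min 3226.
Length 5: M₁..M₅: k=1: 0+4206+45·23·29=34221; k=2: 42435+3364+45·41·29=99304; k=3: 3956+986+45·2·29=7552; k=4: 5486+0+45·17·29=27671 → min 7552 | M₂..M₆: k=2: 0+3226+23·41·16=18314; k=3: 1886+1914+23·2·16=4536; k=4: 2668+7888+23·17·16=16812; k=5: 4206+0+23·29·16=14878 → min 4536.
Length 6: M₁..M₆: k=1: 0+4536+45·23·16=21096; k=2: 42435+3226+45·41·16=75181; k=3: 3956+1914+45·2·16=7310; k=4: 5486+7888+45·17·16=25614; k=5: 7552+0+45·29·16=28432 → min 7310.
Optimal order: ((M₁ (M₂ M₃)) ((M₄ M₅) M₆)) with cost 7310.

7310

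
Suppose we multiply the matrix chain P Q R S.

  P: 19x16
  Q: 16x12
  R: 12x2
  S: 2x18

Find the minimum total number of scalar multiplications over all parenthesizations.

Adjacent pairs: PQ = 19·16·12 = 3648; QR = 16·12·2 = 384; RS = 12·2·18 = 432.
Length 3: P..R: k=1: 0+384+19·16·2=992; k=2: 3648+0+19·12·2=4104 → min 992 | Q..S: k=2: 0+432+16·12·18=3888; k=3: 384+0+16·2·18=960 → min 960.
Length 4: P..S: k=1: 0+960+19·16·18=6432; k=2: 3648+432+19·12·18=8184; k=3: 992+0+19·2·18=1676 → min 1676.
Optimal order: ((P (Q R)) S) with cost 1676.

1676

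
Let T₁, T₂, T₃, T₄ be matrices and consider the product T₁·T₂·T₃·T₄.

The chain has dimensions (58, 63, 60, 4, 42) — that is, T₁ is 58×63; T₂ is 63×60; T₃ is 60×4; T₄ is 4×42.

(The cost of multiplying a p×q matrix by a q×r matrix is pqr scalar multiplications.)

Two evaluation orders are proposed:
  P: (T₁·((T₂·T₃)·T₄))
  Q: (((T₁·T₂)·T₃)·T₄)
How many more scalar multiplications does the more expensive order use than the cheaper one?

63732

Order P = (T₁·((T₂·T₃)·T₄)): (T₂·T₃): 63×60 by 60×4 → 63×4, cost 63·60·4 = 15120; ((T₂·T₃)·T₄): 63×4 by 4×42 → 63×42, cost 63·4·42 = 10584; cumulative 25704; (T₁·((T₂·T₃)·T₄)): 58×63 by 63×42 → 58×42, cost 58·63·42 = 153468; cumulative 179172. Total 179172.
Order Q = (((T₁·T₂)·T₃)·T₄): (T₁·T₂): 58×63 by 63×60 → 58×60, cost 58·63·60 = 219240; ((T₁·T₂)·T₃): 58×60 by 60×4 → 58×4, cost 58·60·4 = 13920; cumulative 233160; (((T₁·T₂)·T₃)·T₄): 58×4 by 4×42 → 58×42, cost 58·4·42 = 9744; cumulative 242904. Total 242904.
Difference: |179172 − 242904| = 63732.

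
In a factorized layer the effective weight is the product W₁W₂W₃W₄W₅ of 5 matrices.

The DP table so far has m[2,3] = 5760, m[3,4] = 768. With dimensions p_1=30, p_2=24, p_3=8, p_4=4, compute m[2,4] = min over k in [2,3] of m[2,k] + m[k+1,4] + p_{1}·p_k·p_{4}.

3648

m[2,4] = min over k∈[2,3] of m[2,k]+m[k+1,4]+p_{1}·p_k·p_{4}.
k=2: 0 + 768 + 30·24·4 = 3648; k=3: 5760 + 0 + 30·8·4 = 6720.
Minimum: 3648 at k=2.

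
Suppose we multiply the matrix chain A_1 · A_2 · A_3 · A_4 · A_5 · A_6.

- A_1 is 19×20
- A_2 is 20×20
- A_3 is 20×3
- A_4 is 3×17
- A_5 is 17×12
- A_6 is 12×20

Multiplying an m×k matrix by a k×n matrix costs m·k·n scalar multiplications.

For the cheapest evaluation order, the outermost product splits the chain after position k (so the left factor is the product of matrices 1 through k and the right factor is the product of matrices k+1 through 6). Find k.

3

Adjacent pairs: A_1A_2 = 19·20·20 = 7600; A_2A_3 = 20·20·3 = 1200; A_3A_4 = 20·3·17 = 1020; A_4A_5 = 3·17·12 = 612; A_5A_6 = 17·12·20 = 4080.
Length 3: A_1..A_3: k=1: 0+1200+19·20·3=2340; k=2: 7600+0+19·20·3=8740 → min 2340 | A_2..A_4: k=2: 0+1020+20·20·17=7820; k=3: 1200+0+20·3·17=2220 → min 2220 | A_3..A_5: k=3: 0+612+20·3·12=1332; k=4: 1020+0+20·17·12=5100 → min 1332 | A_4..A_6: k=4: 0+4080+3·17·20=5100; k=5: 612+0+3·12·20=1332 → min 1332.
Length 4: A_1..A_4: k=1: 0+2220+19·20·17=8680; k=2: 7600+1020+19·20·17=15080; k=3: 2340+0+19·3·17=3309 → min 3309 | A_2..A_5: k=2: 0+1332+20·20·12=6132; k=3: 1200+612+20·3·12=2532; k=4: 2220+0+20·17·12=6300 → min 2532 | A_3..A_6: k=3: 0+1332+20·3·20=2532; k=4: 1020+4080+20·17·20=11900; k=5: 1332+0+20·12·20=6132 → min 2532.
Length 5: A_1..A_5: k=1: 0+2532+19·20·12=7092; k=2: 7600+1332+19·20·12=13492; k=3: 2340+612+19·3·12=3636; k=4: 3309+0+19·17·12=7185 → min 3636 | A_2..A_6: k=2: 0+2532+20·20·20=10532; k=3: 1200+1332+20·3·20=3732; k=4: 2220+4080+20·17·20=13100; k=5: 2532+0+20·12·20=7332 → min 3732.
Top-level splits: k=1: (A_1..A_1)·(A_2..A_6) → 0+3732+19·20·20 = 11332; k=2: (A_1..A_2)·(A_3..A_6) → 7600+2532+19·20·20 = 17732; k=3: (A_1..A_3)·(A_4..A_6) → 2340+1332+19·3·20 = 4812; k=4: (A_1..A_4)·(A_5..A_6) → 3309+4080+19·17·20 = 13849; k=5: (A_1..A_5)·(A_6..A_6) → 3636+0+19·12·20 = 8196.
Best split is after A_3, i.e. k = 3.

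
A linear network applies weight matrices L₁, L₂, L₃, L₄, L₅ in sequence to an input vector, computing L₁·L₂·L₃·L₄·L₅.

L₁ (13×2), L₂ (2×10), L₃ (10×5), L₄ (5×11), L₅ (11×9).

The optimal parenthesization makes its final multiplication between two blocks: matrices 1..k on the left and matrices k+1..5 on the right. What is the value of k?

Adjacent pairs: L₁L₂ = 13·2·10 = 260; L₂L₃ = 2·10·5 = 100; L₃L₄ = 10·5·11 = 550; L₄L₅ = 5·11·9 = 495.
Length 3: L₁..L₃: k=1: 0+100+13·2·5=230; k=2: 260+0+13·10·5=910 → min 230 | L₂..L₄: k=2: 0+550+2·10·11=770; k=3: 100+0+2·5·11=210 → min 210 | L₃..L₅: k=3: 0+495+10·5·9=945; k=4: 550+0+10·11·9=1540 → min 945.
Length 4: L₁..L₄: k=1: 0+210+13·2·11=496; k=2: 260+550+13·10·11=2240; k=3: 230+0+13·5·11=945 → min 496 | L₂..L₅: k=2: 0+945+2·10·9=1125; k=3: 100+495+2·5·9=685; k=4: 210+0+2·11·9=408 → min 408.
Top-level splits: k=1: (L₁..L₁)·(L₂..L₅) → 0+408+13·2·9 = 642; k=2: (L₁..L₂)·(L₃..L₅) → 260+945+13·10·9 = 2375; k=3: (L₁..L₃)·(L₄..L₅) → 230+495+13·5·9 = 1310; k=4: (L₁..L₄)·(L₅..L₅) → 496+0+13·11·9 = 1783.
Best split is after L₁, i.e. k = 1.

1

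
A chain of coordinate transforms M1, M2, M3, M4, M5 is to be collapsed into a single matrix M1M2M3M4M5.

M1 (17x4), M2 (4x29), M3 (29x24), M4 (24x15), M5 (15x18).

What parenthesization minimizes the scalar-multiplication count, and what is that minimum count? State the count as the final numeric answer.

6528

Adjacent pairs: M1M2 = 17·4·29 = 1972; M2M3 = 4·29·24 = 2784; M3M4 = 29·24·15 = 10440; M4M5 = 24·15·18 = 6480.
Length 3: M1..M3: k=1: 0+2784+17·4·24=4416; k=2: 1972+0+17·29·24=13804 → min 4416 | M2..M4: k=2: 0+10440+4·29·15=12180; k=3: 2784+0+4·24·15=4224 → min 4224 | M3..M5: k=3: 0+6480+29·24·18=19008; k=4: 10440+0+29·15·18=18270 → min 18270.
Length 4: M1..M4: k=1: 0+4224+17·4·15=5244; k=2: 1972+10440+17·29·15=19807; k=3: 4416+0+17·24·15=10536 → min 5244 | M2..M5: k=2: 0+18270+4·29·18=20358; k=3: 2784+6480+4·24·18=10992; k=4: 4224+0+4·15·18=5304 → min 5304.
Length 5: M1..M5: k=1: 0+5304+17·4·18=6528; k=2: 1972+18270+17·29·18=29116; k=3: 4416+6480+17·24·18=18240; k=4: 5244+0+17·15·18=9834 → min 6528.
Optimal parenthesization: (M1(((M2M3)M4)M5)) with cost 6528.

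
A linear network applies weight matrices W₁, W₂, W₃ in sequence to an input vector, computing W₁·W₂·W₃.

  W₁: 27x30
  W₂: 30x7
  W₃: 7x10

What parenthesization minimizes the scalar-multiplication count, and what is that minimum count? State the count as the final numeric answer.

(W₁·(W₂·W₃)): cost 10200.
((W₁·W₂)·W₃): cost 7560.
Optimal: ((W₁·W₂)·W₃) with cost 7560.

7560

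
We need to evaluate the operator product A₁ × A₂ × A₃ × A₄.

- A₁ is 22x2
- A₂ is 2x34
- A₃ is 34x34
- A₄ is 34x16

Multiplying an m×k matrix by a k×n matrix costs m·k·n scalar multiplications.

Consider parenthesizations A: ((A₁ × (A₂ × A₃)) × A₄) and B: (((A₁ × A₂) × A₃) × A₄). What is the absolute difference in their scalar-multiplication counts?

Order A = ((A₁ × (A₂ × A₃)) × A₄): (A₂ × A₃): 2×34 by 34×34 → 2×34, cost 2·34·34 = 2312; (A₁ × (A₂ × A₃)): 22×2 by 2×34 → 22×34, cost 22·2·34 = 1496; cumulative 3808; ((A₁ × (A₂ × A₃)) × A₄): 22×34 by 34×16 → 22×16, cost 22·34·16 = 11968; cumulative 15776. Total 15776.
Order B = (((A₁ × A₂) × A₃) × A₄): (A₁ × A₂): 22×2 by 2×34 → 22×34, cost 22·2·34 = 1496; ((A₁ × A₂) × A₃): 22×34 by 34×34 → 22×34, cost 22·34·34 = 25432; cumulative 26928; (((A₁ × A₂) × A₃) × A₄): 22×34 by 34×16 → 22×16, cost 22·34·16 = 11968; cumulative 38896. Total 38896.
Difference: |15776 − 38896| = 23120.

23120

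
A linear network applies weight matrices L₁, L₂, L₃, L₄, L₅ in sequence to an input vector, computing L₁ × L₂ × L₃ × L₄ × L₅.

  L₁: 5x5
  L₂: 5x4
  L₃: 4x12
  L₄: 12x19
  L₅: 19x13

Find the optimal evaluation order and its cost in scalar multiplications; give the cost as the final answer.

2260

Adjacent pairs: L₁L₂ = 5·5·4 = 100; L₂L₃ = 5·4·12 = 240; L₃L₄ = 4·12·19 = 912; L₄L₅ = 12·19·13 = 2964.
Length 3: L₁..L₃: k=1: 0+240+5·5·12=540; k=2: 100+0+5·4·12=340 → min 340 | L₂..L₄: k=2: 0+912+5·4·19=1292; k=3: 240+0+5·12·19=1380 → min 1292 | L₃..L₅: k=3: 0+2964+4·12·13=3588; k=4: 912+0+4·19·13=1900 → min 1900.
Length 4: L₁..L₄: k=1: 0+1292+5·5·19=1767; k=2: 100+912+5·4·19=1392; k=3: 340+0+5·12·19=1480 → min 1392 | L₂..L₅: k=2: 0+1900+5·4·13=2160; k=3: 240+2964+5·12·13=3984; k=4: 1292+0+5·19·13=2527 → min 2160.
Length 5: L₁..L₅: k=1: 0+2160+5·5·13=2485; k=2: 100+1900+5·4·13=2260; k=3: 340+2964+5·12·13=4084; k=4: 1392+0+5·19·13=2627 → min 2260.
Optimal parenthesization: ((L₁ × L₂) × ((L₃ × L₄) × L₅)) with cost 2260.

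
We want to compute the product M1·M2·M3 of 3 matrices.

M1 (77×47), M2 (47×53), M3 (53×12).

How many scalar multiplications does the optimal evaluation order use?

Order (M1·(M2·M3)): (M2·M3): 47×53 by 53×12 → 47×12, cost 47·53·12 = 29892; (M1·(M2·M3)): 77×47 by 47×12 → 77×12, cost 77·47·12 = 43428; cumulative 73320. Total 73320.
Order ((M1·M2)·M3): (M1·M2): 77×47 by 47×53 → 77×53, cost 77·47·53 = 191807; ((M1·M2)·M3): 77×53 by 53×12 → 77×12, cost 77·53·12 = 48972; cumulative 240779. Total 240779.
Minimum: 73320.

73320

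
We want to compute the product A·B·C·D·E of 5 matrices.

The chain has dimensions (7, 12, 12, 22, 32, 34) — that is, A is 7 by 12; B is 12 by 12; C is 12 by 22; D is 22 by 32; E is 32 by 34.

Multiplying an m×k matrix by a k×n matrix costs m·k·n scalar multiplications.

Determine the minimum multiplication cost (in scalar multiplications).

Adjacent pairs: AB = 7·12·12 = 1008; BC = 12·12·22 = 3168; CD = 12·22·32 = 8448; DE = 22·32·34 = 23936.
Length 3: A..C: k=1: 0+3168+7·12·22=5016; k=2: 1008+0+7·12·22=2856 → min 2856 | B..D: k=2: 0+8448+12·12·32=13056; k=3: 3168+0+12·22·32=11616 → min 11616 | C..E: k=3: 0+23936+12·22·34=32912; k=4: 8448+0+12·32·34=21504 → min 21504.
Length 4: A..D: k=1: 0+11616+7·12·32=14304; k=2: 1008+8448+7·12·32=12144; k=3: 2856+0+7·22·32=7784 → min 7784 | B..E: k=2: 0+21504+12·12·34=26400; k=3: 3168+23936+12·22·34=36080; k=4: 11616+0+12·32·34=24672 → min 24672.
Length 5: A..E: k=1: 0+24672+7·12·34=27528; k=2: 1008+21504+7·12·34=25368; k=3: 2856+23936+7·22·34=32028; k=4: 7784+0+7·32·34=15400 → min 15400.
Optimal order: ((((A·B)·C)·D)·E) with cost 15400.

15400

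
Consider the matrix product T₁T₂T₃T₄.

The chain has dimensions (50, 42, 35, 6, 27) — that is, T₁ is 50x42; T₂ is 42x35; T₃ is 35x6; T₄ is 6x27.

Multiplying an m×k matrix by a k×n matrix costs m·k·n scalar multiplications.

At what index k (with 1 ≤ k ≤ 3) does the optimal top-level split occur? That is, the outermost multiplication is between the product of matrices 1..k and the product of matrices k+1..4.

Adjacent pairs: T₁T₂ = 50·42·35 = 73500; T₂T₃ = 42·35·6 = 8820; T₃T₄ = 35·6·27 = 5670.
Length 3: T₁..T₃: k=1: 0+8820+50·42·6=21420; k=2: 73500+0+50·35·6=84000 → min 21420 | T₂..T₄: k=2: 0+5670+42·35·27=45360; k=3: 8820+0+42·6·27=15624 → min 15624.
Top-level splits: k=1: (T₁..T₁)·(T₂..T₄) → 0+15624+50·42·27 = 72324; k=2: (T₁..T₂)·(T₃..T₄) → 73500+5670+50·35·27 = 126420; k=3: (T₁..T₃)·(T₄..T₄) → 21420+0+50·6·27 = 29520.
Best split is after T₃, i.e. k = 3.

3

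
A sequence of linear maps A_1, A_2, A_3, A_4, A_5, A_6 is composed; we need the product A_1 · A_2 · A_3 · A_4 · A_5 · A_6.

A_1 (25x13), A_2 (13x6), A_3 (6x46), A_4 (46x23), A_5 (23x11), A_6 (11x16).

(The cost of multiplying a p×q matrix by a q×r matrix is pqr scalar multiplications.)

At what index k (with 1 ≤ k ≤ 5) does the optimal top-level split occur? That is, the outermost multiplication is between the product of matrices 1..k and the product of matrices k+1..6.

Adjacent pairs: A_1A_2 = 25·13·6 = 1950; A_2A_3 = 13·6·46 = 3588; A_3A_4 = 6·46·23 = 6348; A_4A_5 = 46·23·11 = 11638; A_5A_6 = 23·11·16 = 4048.
Length 3: A_1..A_3: k=1: 0+3588+25·13·46=18538; k=2: 1950+0+25·6·46=8850 → min 8850 | A_2..A_4: k=2: 0+6348+13·6·23=8142; k=3: 3588+0+13·46·23=17342 → min 8142 | A_3..A_5: k=3: 0+11638+6·46·11=14674; k=4: 6348+0+6·23·11=7866 → min 7866 | A_4..A_6: k=4: 0+4048+46·23·16=20976; k=5: 11638+0+46·11·16=19734 → min 19734.
Length 4: A_1..A_4: k=1: 0+8142+25·13·23=15617; k=2: 1950+6348+25·6·23=11748; k=3: 8850+0+25·46·23=35300 → min 11748 | A_2..A_5: k=2: 0+7866+13·6·11=8724; k=3: 3588+11638+13·46·11=21804; k=4: 8142+0+13·23·11=11431 → min 8724 | A_3..A_6: k=3: 0+19734+6·46·16=24150; k=4: 6348+4048+6·23·16=12604; k=5: 7866+0+6·11·16=8922 → min 8922.
Length 5: A_1..A_5: k=1: 0+8724+25·13·11=12299; k=2: 1950+7866+25·6·11=11466; k=3: 8850+11638+25·46·11=33138; k=4: 11748+0+25·23·11=18073 → min 11466 | A_2..A_6: k=2: 0+8922+13·6·16=10170; k=3: 3588+19734+13·46·16=32890; k=4: 8142+4048+13·23·16=16974; k=5: 8724+0+13·11·16=11012 → min 10170.
Top-level splits: k=1: (A_1..A_1)·(A_2..A_6) → 0+10170+25·13·16 = 15370; k=2: (A_1..A_2)·(A_3..A_6) → 1950+8922+25·6·16 = 13272; k=3: (A_1..A_3)·(A_4..A_6) → 8850+19734+25·46·16 = 46984; k=4: (A_1..A_4)·(A_5..A_6) → 11748+4048+25·23·16 = 24996; k=5: (A_1..A_5)·(A_6..A_6) → 11466+0+25·11·16 = 15866.
Best split is after A_2, i.e. k = 2.

2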